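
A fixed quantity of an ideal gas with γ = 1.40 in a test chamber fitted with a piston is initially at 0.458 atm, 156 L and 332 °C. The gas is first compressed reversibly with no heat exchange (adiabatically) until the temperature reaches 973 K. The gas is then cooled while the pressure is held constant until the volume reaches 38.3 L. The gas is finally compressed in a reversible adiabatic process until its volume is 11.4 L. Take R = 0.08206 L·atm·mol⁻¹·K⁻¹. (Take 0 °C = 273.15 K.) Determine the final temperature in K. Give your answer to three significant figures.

Convert: T₁ = 605.1 K.
Adiabatic (γ = 1.40), T V^(γ−1) and P V^γ constant: P₂ = P₁·(T₂/T₁)^(γ/(γ−1)) = 2.414 atm; V₂ = V₁·(T₁/T₂)^(1/(γ−1)) = 47.59 L.
P constant ⇒ V ∝ T: P₃ = P₂; T₃ = T₂·(V₃/V₂) = 783.1 K.
Adiabatic (γ = 1.40), T V^(γ−1) and P V^γ constant: T₄ = T₃·(V₃/V₄)^(γ−1) = 1272 K; P₄ = P₃·(V₃/V₄)^γ = 13.17 atm.

T₄ ≈ 1.27e+03 K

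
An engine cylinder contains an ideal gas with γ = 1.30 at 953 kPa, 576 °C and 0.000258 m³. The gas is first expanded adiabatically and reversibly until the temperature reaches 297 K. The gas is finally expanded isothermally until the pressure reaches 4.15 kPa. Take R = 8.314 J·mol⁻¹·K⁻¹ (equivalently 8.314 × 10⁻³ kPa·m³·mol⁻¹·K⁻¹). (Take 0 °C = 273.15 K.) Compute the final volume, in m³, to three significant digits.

Convert: T₁ = 849.1 K.
Adiabatic (γ = 1.30), T V^(γ−1) and P V^γ constant: P₂ = P₁·(T₂/T₁)^(γ/(γ−1)) = 10.05 kPa; V₂ = V₁·(T₁/T₂)^(1/(γ−1)) = 0.008558 m³.
Isothermal, so P V is constant: T₃ = T₂; V₃ = V₂·(P₂/P₃) = 0.02072 m³.

V₃ ≈ 0.0207 m³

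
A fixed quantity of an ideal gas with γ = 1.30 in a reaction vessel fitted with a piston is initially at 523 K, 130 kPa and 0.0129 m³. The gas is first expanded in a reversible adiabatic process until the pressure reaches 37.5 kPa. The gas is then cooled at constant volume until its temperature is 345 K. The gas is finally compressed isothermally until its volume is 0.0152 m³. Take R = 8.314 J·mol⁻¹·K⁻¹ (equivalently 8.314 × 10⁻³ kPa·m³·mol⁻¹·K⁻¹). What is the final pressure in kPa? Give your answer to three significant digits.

Adiabatic (γ = 1.30), T V^(γ−1) and P V^γ constant: T₂ = T₁·(P₂/P₁)^((γ−1)/γ) = 392.6 K; V₂ = V₁·(P₁/P₂)^(1/γ) = 0.03357 m³.
V constant ⇒ P ∝ T: V₃ = V₂; P₃ = P₂·(T₃/T₂) = 32.96 kPa.
Isothermal, so P V is constant: T₄ = T₃; P₄ = P₃·(V₃/V₄) = 72.78 kPa.

P₄ ≈ 72.8 kPa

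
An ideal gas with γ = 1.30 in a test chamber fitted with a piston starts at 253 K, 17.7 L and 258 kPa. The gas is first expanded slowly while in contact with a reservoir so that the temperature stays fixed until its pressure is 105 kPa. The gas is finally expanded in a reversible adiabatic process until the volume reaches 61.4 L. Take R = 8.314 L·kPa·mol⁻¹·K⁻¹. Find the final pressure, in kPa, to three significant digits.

Isothermal, so P V is constant: T₂ = T₁; V₂ = V₁·(P₁/P₂) = 43.49 L.
Reversible adiabatic, γ = 1.30: T₃ = T₂·(V₂/V₃)^(γ−1) = 228.1 K; P₃ = P₂·(V₂/V₃)^γ = 67.06 kPa.

P₃ ≈ 67.1 kPa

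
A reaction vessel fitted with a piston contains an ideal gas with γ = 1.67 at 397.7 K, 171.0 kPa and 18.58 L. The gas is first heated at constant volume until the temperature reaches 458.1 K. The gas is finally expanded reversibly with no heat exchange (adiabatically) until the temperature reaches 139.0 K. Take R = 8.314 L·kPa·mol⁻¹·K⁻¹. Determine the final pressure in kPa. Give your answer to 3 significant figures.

V constant ⇒ P ∝ T: V₂ = V₁; P₂ = P₁·(T₂/T₁) = 197.0 kPa.
Reversible adiabatic, γ = 1.67: P₃ = P₂·(T₃/T₂)^(γ/(γ−1)) = 10.08 kPa; V₃ = V₂·(T₂/T₃)^(1/(γ−1)) = 110.2 L.

P₃ ≈ 10.1 kPa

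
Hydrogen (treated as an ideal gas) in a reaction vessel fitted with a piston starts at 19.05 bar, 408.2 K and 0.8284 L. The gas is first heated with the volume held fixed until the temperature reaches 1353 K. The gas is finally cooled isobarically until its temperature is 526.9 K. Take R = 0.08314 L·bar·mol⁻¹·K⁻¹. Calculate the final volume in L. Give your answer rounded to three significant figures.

Isochoric, so P/T is constant: V₂ = V₁; P₂ = P₁·(T₂/T₁) = 63.14 bar.
Isobaric, so V/T is constant: P₃ = P₂; V₃ = V₂·(T₃/T₂) = 0.3226 L.

V₃ ≈ 0.323 L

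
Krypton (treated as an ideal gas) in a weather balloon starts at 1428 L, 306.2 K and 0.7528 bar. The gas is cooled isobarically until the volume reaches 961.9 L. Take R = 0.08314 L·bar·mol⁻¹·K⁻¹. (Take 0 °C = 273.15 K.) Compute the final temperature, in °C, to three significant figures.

P constant ⇒ V ∝ T: P₂ = P₁; T₂ = T₁·(V₂/V₁) = 206.3 K.

T₂ ≈ -66.9 °C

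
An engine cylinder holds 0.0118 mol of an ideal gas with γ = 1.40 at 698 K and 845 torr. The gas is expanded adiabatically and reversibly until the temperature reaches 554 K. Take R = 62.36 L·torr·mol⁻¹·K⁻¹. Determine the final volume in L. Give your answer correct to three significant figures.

V₂ ≈ 1.08 L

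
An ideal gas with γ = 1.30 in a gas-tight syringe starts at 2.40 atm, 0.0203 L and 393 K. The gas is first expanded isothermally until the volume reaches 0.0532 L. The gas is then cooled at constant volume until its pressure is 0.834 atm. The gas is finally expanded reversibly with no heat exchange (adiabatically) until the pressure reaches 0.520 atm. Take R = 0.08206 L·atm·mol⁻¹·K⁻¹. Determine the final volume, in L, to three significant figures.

Isothermal, so P V is constant: T₂ = T₁; P₂ = P₁·(V₁/V₂) = 0.9158 atm.
V constant ⇒ P ∝ T: V₃ = V₂; T₃ = T₂·(P₃/P₂) = 357.9 K.
Adiabatic (γ = 1.30), T V^(γ−1) and P V^γ constant: T₄ = T₃·(P₄/P₃)^((γ−1)/γ) = 320.9 K; V₄ = V₃·(P₃/P₄)^(1/γ) = 0.07651 L.

V₄ ≈ 0.0765 L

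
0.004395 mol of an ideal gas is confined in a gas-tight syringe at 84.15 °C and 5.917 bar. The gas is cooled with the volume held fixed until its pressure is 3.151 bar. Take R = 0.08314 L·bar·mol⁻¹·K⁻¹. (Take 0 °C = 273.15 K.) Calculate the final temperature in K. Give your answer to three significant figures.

Convert: T₁ = 357.3 K.
From PV = nRT: V₁ = nRT₁/P₁ = 0.02206 L.
V constant ⇒ P ∝ T: V₂ = V₁; T₂ = T₁·(P₂/P₁) = 190.3 K.

T₂ ≈ 190 K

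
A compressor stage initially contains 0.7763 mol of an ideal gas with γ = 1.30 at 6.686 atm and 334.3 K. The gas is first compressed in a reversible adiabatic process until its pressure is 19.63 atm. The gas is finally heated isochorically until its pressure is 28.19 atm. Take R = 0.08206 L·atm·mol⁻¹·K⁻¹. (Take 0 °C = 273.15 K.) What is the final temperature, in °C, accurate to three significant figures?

From PV = nRT: V₁ = nRT₁/P₁ = 3.185 L.
Reversible adiabatic, γ = 1.30: T₂ = T₁·(P₂/P₁)^((γ−1)/γ) = 428.6 K; V₂ = V₁·(P₁/P₂)^(1/γ) = 1.391 L.
Isochoric, so P/T is constant: V₃ = V₂; T₃ = T₂·(P₃/P₂) = 615.5 K.

T₃ ≈ 342 °C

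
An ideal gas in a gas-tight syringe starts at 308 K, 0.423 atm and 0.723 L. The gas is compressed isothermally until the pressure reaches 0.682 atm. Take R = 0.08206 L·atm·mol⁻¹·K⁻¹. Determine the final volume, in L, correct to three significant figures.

Isothermal, so P V is constant: T₂ = T₁; V₂ = V₁·(P₁/P₂) = 0.4484 L.

V₂ ≈ 0.448 L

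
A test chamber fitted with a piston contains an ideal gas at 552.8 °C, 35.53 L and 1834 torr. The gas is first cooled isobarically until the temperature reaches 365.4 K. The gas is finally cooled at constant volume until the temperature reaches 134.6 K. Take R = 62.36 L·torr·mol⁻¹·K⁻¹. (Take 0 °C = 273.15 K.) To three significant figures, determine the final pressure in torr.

P₃ ≈ 676 torr

Convert: T₁ = 825.9 K.
P constant ⇒ V ∝ T: P₂ = P₁; V₂ = V₁·(T₂/T₁) = 15.72 L.
V constant ⇒ P ∝ T: V₃ = V₂; P₃ = P₂·(T₃/T₂) = 675.6 torr.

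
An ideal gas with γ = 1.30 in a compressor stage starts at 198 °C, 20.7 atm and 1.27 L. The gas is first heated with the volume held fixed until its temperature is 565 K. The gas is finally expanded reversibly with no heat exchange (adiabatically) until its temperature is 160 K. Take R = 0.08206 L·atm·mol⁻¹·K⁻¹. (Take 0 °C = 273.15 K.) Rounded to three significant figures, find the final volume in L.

Convert: T₁ = 471.1 K.
Isochoric, so P/T is constant: V₂ = V₁; P₂ = P₁·(T₂/T₁) = 24.82 atm.
Adiabatic (γ = 1.30), T V^(γ−1) and P V^γ constant: P₃ = P₂·(T₃/T₂)^(γ/(γ−1)) = 0.1048 atm; V₃ = V₂·(T₂/T₃)^(1/(γ−1)) = 85.16 L.

V₃ ≈ 85.2 L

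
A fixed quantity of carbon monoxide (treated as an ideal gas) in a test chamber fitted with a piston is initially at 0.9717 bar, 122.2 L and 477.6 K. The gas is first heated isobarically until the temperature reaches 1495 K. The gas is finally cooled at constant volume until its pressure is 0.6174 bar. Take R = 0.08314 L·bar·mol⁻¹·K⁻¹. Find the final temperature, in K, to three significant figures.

T₃ ≈ 950 K

Isobaric, so V/T is constant: P₂ = P₁; V₂ = V₁·(T₂/T₁) = 382.5 L.
V constant ⇒ P ∝ T: V₃ = V₂; T₃ = T₂·(P₃/P₂) = 949.9 K.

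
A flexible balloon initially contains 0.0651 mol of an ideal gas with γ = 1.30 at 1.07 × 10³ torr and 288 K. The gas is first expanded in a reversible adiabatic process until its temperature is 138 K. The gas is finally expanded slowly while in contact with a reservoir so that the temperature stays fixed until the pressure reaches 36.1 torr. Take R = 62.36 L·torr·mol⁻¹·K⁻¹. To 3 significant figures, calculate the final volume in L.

V₃ ≈ 15.5 L

From PV = nRT: V₁ = nRT₁/P₁ = 1.093 L.
Reversible adiabatic, γ = 1.30: P₂ = P₁·(T₂/T₁)^(γ/(γ−1)) = 44.14 torr; V₂ = V₁·(T₁/T₂)^(1/(γ−1)) = 12.69 L.
Isothermal, so P V is constant: T₃ = T₂; V₃ = V₂·(P₂/P₃) = 15.52 L.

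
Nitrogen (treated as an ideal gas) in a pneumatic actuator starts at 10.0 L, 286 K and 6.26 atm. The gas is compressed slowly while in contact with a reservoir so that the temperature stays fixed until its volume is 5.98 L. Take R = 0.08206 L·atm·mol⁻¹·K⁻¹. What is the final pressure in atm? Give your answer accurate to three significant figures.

P₂ ≈ 10.5 atm

Isothermal, so P V is constant: T₂ = T₁; P₂ = P₁·(V₁/V₂) = 10.47 atm.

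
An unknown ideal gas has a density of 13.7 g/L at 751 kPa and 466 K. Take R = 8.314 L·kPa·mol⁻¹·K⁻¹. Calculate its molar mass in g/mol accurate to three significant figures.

M ≈ 70.7 g/mol

ρ = PM/(RT) ⇒ M = ρRT/P = (13.7 × 8.314 × 466.0) / 751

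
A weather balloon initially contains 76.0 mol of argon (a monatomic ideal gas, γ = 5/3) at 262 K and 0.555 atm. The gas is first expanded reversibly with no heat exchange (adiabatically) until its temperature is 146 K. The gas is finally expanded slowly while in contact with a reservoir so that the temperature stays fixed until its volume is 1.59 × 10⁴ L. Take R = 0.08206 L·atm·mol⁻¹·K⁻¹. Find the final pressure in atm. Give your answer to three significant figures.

From PV = nRT: V₁ = nRT₁/P₁ = 2944 L.
Reversible adiabatic, γ = 5/3: P₂ = P₁·(T₂/T₁)^(γ/(γ−1)) = 0.1287 atm; V₂ = V₁·(T₁/T₂)^(1/(γ−1)) = 7077 L.
T constant ⇒ Boyle's law P V = const: T₃ = T₂; P₃ = P₂·(V₂/V₃) = 0.05727 atm.

P₃ ≈ 0.0573 atm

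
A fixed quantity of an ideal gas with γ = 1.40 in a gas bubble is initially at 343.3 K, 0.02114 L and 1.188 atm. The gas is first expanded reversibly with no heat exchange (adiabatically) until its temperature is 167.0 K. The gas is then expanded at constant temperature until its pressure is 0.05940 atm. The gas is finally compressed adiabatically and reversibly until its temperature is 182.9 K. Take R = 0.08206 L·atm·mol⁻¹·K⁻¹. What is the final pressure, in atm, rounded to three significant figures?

P₄ ≈ 0.0817 atm

Adiabatic (γ = 1.40), T V^(γ−1) and P V^γ constant: P₂ = P₁·(T₂/T₁)^(γ/(γ−1)) = 0.09538 atm; V₂ = V₁·(T₁/T₂)^(1/(γ−1)) = 0.1281 L.
Isothermal, so P V is constant: T₃ = T₂; V₃ = V₂·(P₂/P₃) = 0.2057 L.
Reversible adiabatic, γ = 1.40: P₄ = P₃·(T₄/T₃)^(γ/(γ−1)) = 0.08166 atm; V₄ = V₃·(T₃/T₄)^(1/(γ−1)) = 0.1638 L.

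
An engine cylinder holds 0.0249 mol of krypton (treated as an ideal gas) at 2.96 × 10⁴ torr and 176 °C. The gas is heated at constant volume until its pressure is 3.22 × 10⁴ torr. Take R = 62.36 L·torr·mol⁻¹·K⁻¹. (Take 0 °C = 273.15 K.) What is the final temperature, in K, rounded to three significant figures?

T₂ ≈ 489 K

Convert: T₁ = 449.1 K.
From PV = nRT: V₁ = nRT₁/P₁ = 0.02356 L.
Isochoric, so P/T is constant: V₂ = V₁; T₂ = T₁·(P₂/P₁) = 488.6 K.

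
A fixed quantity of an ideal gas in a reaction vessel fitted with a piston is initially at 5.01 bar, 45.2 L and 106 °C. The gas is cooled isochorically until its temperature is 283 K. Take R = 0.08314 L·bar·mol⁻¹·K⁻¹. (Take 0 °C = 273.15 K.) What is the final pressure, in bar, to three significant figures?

P₂ ≈ 3.74 bar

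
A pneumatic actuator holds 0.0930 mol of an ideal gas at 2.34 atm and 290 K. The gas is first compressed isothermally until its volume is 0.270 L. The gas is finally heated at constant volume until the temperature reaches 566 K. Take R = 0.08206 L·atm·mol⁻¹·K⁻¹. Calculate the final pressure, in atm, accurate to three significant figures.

From PV = nRT: V₁ = nRT₁/P₁ = 0.9458 L.
Isothermal, so P V is constant: T₂ = T₁; P₂ = P₁·(V₁/V₂) = 8.197 atm.
Isochoric, so P/T is constant: V₃ = V₂; P₃ = P₂·(T₃/T₂) = 16.00 atm.

P₃ ≈ 16.0 atm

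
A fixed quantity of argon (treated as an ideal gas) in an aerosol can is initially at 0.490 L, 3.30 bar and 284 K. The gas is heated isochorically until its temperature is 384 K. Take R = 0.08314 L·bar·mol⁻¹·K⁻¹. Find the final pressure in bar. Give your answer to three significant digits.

P₂ ≈ 4.46 bar

Isochoric, so P/T is constant: V₂ = V₁; P₂ = P₁·(T₂/T₁) = 4.462 bar.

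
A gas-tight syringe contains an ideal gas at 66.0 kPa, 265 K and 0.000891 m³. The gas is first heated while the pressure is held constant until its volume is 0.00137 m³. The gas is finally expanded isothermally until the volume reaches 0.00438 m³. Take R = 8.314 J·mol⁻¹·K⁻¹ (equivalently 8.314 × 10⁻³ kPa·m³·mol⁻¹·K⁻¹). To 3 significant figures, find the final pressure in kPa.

P₃ ≈ 20.6 kPa

Isobaric, so V/T is constant: P₂ = P₁; T₂ = T₁·(V₂/V₁) = 407.5 K.
T constant ⇒ Boyle's law P V = const: T₃ = T₂; P₃ = P₂·(V₂/V₃) = 20.64 kPa.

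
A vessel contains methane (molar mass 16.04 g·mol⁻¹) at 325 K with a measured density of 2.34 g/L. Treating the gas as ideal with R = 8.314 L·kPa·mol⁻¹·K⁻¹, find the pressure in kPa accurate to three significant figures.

ρ = PM/(RT) ⇒ P = ρRT/M = (2.34 × 8.314 × 325.0) / 16.04

P ≈ 394 kPa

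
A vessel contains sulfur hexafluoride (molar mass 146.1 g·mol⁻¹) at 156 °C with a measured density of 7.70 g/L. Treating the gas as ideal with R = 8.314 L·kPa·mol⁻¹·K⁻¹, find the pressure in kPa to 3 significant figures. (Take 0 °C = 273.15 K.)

ρ = PM/(RT) ⇒ P = ρRT/M = (7.70 × 8.314 × 429.1) / 146.1

P ≈ 188 kPa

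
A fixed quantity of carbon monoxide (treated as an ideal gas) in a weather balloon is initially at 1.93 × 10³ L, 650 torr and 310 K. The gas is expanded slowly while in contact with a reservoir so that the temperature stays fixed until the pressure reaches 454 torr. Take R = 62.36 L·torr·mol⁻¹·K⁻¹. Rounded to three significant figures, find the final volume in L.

Isothermal, so P V is constant: T₂ = T₁; V₂ = V₁·(P₁/P₂) = 2763 L.

V₂ ≈ 2.76e+03 L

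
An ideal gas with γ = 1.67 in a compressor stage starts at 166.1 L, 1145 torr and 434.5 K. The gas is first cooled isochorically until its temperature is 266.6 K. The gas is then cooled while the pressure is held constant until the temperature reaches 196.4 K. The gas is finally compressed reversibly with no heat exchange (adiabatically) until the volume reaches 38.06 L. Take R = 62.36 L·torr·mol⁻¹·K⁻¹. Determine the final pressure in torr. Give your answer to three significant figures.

V constant ⇒ P ∝ T: V₂ = V₁; P₂ = P₁·(T₂/T₁) = 702.5 torr.
P constant ⇒ V ∝ T: P₃ = P₂; V₃ = V₂·(T₃/T₂) = 122.4 L.
Adiabatic (γ = 1.67), T V^(γ−1) and P V^γ constant: T₄ = T₃·(V₃/V₄)^(γ−1) = 429.5 K; P₄ = P₃·(V₃/V₄)^γ = 4939 torr.

P₄ ≈ 4.94e+03 torr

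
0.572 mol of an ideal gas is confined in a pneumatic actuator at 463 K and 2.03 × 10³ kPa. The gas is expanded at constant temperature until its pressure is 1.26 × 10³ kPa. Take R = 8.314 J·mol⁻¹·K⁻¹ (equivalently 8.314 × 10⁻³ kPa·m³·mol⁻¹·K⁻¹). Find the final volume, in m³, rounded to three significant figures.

V₂ ≈ 0.00175 m³

From PV = nRT: V₁ = nRT₁/P₁ = 0.001085 m³.
T constant ⇒ Boyle's law P V = const: T₂ = T₁; V₂ = V₁·(P₁/P₂) = 0.001747 m³.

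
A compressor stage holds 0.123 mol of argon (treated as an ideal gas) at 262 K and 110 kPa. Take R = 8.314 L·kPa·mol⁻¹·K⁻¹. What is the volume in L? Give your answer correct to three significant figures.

V ≈ 2.44 L

PV = nRT ⇒ V = nRT/P = (0.123 × 8.314 × 262) / 110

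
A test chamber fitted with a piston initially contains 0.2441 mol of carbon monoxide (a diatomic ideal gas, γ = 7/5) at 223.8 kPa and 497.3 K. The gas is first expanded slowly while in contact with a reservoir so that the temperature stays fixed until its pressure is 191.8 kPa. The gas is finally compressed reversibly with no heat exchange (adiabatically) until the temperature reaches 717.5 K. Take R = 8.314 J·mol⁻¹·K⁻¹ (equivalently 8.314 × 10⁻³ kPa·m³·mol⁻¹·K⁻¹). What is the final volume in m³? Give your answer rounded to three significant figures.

From PV = nRT: V₁ = nRT₁/P₁ = 0.004510 m³.
Isothermal, so P V is constant: T₂ = T₁; V₂ = V₁·(P₁/P₂) = 0.005262 m³.
Reversible adiabatic, γ = 7/5: P₃ = P₂·(T₃/T₂)^(γ/(γ−1)) = 691.9 kPa; V₃ = V₂·(T₂/T₃)^(1/(γ−1)) = 0.002104 m³.

V₃ ≈ 0.00210 m³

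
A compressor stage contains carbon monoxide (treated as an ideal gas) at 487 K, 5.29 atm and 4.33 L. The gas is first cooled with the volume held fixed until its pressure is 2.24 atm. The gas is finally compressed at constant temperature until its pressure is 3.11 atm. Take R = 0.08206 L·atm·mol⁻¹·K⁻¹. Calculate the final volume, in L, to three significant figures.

V₃ ≈ 3.12 L

V constant ⇒ P ∝ T: V₂ = V₁; T₂ = T₁·(P₂/P₁) = 206.2 K.
T constant ⇒ Boyle's law P V = const: T₃ = T₂; V₃ = V₂·(P₂/P₃) = 3.119 L.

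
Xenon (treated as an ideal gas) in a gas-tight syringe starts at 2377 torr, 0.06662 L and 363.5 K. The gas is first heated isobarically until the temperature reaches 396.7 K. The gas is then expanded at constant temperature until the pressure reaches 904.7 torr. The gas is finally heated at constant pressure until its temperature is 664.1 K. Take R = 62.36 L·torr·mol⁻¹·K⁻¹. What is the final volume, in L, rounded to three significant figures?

V₄ ≈ 0.320 L

P constant ⇒ V ∝ T: P₂ = P₁; V₂ = V₁·(T₂/T₁) = 0.07270 L.
T constant ⇒ Boyle's law P V = const: T₃ = T₂; V₃ = V₂·(P₂/P₃) = 0.1910 L.
Isobaric, so V/T is constant: P₄ = P₃; V₄ = V₃·(T₄/T₃) = 0.3198 L.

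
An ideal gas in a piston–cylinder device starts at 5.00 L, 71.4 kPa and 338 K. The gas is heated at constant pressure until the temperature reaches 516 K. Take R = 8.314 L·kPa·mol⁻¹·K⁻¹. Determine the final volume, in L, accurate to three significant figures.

P constant ⇒ V ∝ T: P₂ = P₁; V₂ = V₁·(T₂/T₁) = 7.633 L.

V₂ ≈ 7.63 L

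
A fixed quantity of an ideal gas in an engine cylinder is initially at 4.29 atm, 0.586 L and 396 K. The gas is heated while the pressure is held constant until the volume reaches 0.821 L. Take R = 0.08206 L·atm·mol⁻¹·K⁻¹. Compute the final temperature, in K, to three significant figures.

T₂ ≈ 555 K

P constant ⇒ V ∝ T: P₂ = P₁; T₂ = T₁·(V₂/V₁) = 554.8 K.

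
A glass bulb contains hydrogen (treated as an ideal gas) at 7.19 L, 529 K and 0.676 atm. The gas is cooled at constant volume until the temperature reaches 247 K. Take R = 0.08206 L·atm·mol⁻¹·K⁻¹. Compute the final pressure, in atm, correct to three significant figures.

P₂ ≈ 0.316 atm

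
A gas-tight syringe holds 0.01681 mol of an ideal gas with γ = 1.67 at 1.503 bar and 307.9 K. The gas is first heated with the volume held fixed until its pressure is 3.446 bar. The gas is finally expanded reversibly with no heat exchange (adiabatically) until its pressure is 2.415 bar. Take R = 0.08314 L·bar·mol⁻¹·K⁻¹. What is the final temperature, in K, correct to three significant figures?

T₃ ≈ 612 K

From PV = nRT: V₁ = nRT₁/P₁ = 0.2863 L.
Isochoric, so P/T is constant: V₂ = V₁; T₂ = T₁·(P₂/P₁) = 705.9 K.
Adiabatic (γ = 1.67), T V^(γ−1) and P V^γ constant: T₃ = T₂·(P₃/P₂)^((γ−1)/γ) = 612.1 K; V₃ = V₂·(P₂/P₃)^(1/γ) = 0.3542 L.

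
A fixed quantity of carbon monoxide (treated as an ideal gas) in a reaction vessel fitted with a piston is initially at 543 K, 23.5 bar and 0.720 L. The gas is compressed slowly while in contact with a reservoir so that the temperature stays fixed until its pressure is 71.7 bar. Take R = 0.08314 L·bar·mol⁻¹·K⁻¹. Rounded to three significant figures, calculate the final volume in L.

Isothermal, so P V is constant: T₂ = T₁; V₂ = V₁·(P₁/P₂) = 0.2360 L.

V₂ ≈ 0.236 L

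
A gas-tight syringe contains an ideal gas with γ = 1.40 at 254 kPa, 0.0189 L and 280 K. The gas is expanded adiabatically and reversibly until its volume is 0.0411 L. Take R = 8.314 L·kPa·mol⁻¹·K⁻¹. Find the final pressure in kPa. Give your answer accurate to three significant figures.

Adiabatic (γ = 1.40), T V^(γ−1) and P V^γ constant: T₂ = T₁·(V₁/V₂)^(γ−1) = 205.2 K; P₂ = P₁·(V₁/V₂)^γ = 85.61 kPa.

P₂ ≈ 85.6 kPa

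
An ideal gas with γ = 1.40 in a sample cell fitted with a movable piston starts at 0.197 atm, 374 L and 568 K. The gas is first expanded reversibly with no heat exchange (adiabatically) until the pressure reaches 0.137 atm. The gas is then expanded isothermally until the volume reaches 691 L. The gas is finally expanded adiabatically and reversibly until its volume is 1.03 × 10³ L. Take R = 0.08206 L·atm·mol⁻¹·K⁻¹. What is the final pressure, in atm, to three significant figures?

P₄ ≈ 0.0550 atm

Adiabatic (γ = 1.40), T V^(γ−1) and P V^γ constant: T₂ = T₁·(P₂/P₁)^((γ−1)/γ) = 512.0 K; V₂ = V₁·(P₁/P₂)^(1/γ) = 484.8 L.
T constant ⇒ Boyle's law P V = const: T₃ = T₂; P₃ = P₂·(V₂/V₃) = 0.09611 atm.
Reversible adiabatic, γ = 1.40: T₄ = T₃·(V₃/V₄)^(γ−1) = 436.4 K; P₄ = P₃·(V₃/V₄)^γ = 0.05497 atm.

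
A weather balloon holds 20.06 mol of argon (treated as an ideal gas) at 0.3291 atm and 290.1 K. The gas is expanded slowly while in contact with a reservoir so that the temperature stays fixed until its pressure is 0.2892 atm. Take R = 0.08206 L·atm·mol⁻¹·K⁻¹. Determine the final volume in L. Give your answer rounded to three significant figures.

V₂ ≈ 1.65e+03 L

From PV = nRT: V₁ = nRT₁/P₁ = 1451 L.
T constant ⇒ Boyle's law P V = const: T₂ = T₁; V₂ = V₁·(P₁/P₂) = 1651 L.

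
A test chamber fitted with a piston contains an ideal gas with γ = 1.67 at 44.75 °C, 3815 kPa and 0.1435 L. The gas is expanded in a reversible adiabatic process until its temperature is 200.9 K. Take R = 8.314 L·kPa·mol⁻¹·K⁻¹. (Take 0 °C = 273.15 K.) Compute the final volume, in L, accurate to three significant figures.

Convert: T₁ = 317.9 K.
Adiabatic (γ = 1.67), T V^(γ−1) and P V^γ constant: P₂ = P₁·(T₂/T₁)^(γ/(γ−1)) = 1215 kPa; V₂ = V₁·(T₁/T₂)^(1/(γ−1)) = 0.2847 L.

V₂ ≈ 0.285 L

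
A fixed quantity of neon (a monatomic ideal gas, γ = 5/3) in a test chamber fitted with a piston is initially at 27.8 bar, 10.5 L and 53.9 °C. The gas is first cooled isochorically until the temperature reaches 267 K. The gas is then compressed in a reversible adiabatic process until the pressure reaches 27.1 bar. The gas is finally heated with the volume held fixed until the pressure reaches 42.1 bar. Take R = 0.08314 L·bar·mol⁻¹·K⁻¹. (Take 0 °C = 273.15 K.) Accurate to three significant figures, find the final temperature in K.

Convert: T₁ = 327.0 K.
Isochoric, so P/T is constant: V₂ = V₁; P₂ = P₁·(T₂/T₁) = 22.70 bar.
Reversible adiabatic, γ = 5/3: T₃ = T₂·(P₃/P₂)^((γ−1)/γ) = 286.6 K; V₃ = V₂·(P₂/P₃)^(1/γ) = 9.440 L.
V constant ⇒ P ∝ T: V₄ = V₃; T₄ = T₃·(P₄/P₃) = 445.3 K.

T₄ ≈ 445 K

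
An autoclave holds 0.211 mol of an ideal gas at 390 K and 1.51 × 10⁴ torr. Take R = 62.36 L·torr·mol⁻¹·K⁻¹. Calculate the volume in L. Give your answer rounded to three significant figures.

PV = nRT ⇒ V = nRT/P = (0.211 × 62.36 × 390) / 1.51e+04

V ≈ 0.340 L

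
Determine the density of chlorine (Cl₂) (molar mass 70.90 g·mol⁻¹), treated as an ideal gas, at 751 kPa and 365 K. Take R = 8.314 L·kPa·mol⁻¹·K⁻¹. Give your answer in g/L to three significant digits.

ρ = PM/(RT) = (751 × 70.90) / (8.314 × 365.0)

ρ ≈ 17.5 g/L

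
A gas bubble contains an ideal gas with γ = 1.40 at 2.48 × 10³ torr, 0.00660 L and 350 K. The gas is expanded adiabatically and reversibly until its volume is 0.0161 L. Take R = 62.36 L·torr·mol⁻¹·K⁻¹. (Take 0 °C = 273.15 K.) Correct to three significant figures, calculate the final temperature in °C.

T₂ ≈ -28.2 °C

Adiabatic (γ = 1.40), T V^(γ−1) and P V^γ constant: T₂ = T₁·(V₁/V₂)^(γ−1) = 245.0 K; P₂ = P₁·(V₁/V₂)^γ = 711.6 torr.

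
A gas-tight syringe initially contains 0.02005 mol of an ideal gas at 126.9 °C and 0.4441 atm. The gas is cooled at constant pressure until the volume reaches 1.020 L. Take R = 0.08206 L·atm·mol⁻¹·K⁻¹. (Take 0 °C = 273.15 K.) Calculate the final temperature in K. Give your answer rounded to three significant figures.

T₂ ≈ 275 K

Convert: T₁ = 400.0 K.
From PV = nRT: V₁ = nRT₁/P₁ = 1.482 L.
Isobaric, so V/T is constant: P₂ = P₁; T₂ = T₁·(V₂/V₁) = 275.3 K.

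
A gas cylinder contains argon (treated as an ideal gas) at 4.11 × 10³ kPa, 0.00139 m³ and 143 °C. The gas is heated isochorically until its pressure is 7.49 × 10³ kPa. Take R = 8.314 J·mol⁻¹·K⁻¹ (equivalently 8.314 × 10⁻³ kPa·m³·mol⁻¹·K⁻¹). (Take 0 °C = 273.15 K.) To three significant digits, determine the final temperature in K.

T₂ ≈ 758 K

Convert: T₁ = 416.1 K.
V constant ⇒ P ∝ T: V₂ = V₁; T₂ = T₁·(P₂/P₁) = 758.4 K.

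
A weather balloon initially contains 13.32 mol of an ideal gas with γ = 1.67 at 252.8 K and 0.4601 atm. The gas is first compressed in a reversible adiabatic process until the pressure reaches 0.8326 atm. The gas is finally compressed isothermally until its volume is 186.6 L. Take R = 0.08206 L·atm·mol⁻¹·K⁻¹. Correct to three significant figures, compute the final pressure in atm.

From PV = nRT: V₁ = nRT₁/P₁ = 600.6 L.
Reversible adiabatic, γ = 1.67: T₂ = T₁·(P₂/P₁)^((γ−1)/γ) = 320.7 K; V₂ = V₁·(P₁/P₂)^(1/γ) = 421.0 L.
T constant ⇒ Boyle's law P V = const: T₃ = T₂; P₃ = P₂·(V₂/V₃) = 1.879 atm.

P₃ ≈ 1.88 atm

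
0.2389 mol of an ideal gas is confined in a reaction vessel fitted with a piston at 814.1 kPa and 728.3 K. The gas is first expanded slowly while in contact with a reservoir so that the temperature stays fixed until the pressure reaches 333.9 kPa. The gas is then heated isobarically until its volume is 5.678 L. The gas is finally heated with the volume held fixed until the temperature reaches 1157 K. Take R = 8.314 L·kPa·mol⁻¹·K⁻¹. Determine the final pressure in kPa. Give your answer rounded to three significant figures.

P₄ ≈ 405 kPa

From PV = nRT: V₁ = nRT₁/P₁ = 1.777 L.
Isothermal, so P V is constant: T₂ = T₁; V₂ = V₁·(P₁/P₂) = 4.332 L.
P constant ⇒ V ∝ T: P₃ = P₂; T₃ = T₂·(V₃/V₂) = 954.5 K.
Isochoric, so P/T is constant: V₄ = V₃; P₄ = P₃·(T₄/T₃) = 404.7 kPa.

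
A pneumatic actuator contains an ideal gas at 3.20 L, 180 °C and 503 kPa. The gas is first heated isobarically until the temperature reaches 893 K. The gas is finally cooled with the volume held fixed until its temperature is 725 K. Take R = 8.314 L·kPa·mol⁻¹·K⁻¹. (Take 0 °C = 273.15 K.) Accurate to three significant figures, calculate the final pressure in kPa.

P₃ ≈ 408 kPa

Convert: T₁ = 453.1 K.
P constant ⇒ V ∝ T: P₂ = P₁; V₂ = V₁·(T₂/T₁) = 6.306 L.
Isochoric, so P/T is constant: V₃ = V₂; P₃ = P₂·(T₃/T₂) = 408.4 kPa.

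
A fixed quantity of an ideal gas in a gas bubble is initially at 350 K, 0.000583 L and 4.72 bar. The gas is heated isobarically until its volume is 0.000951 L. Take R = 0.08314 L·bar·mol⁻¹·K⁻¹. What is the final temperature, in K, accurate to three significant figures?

T₂ ≈ 571 K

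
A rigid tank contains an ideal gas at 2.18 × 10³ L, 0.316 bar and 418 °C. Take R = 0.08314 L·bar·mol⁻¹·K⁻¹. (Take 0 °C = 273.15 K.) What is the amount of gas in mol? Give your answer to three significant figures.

Convert: T = 691.15 K.
PV = nRT ⇒ n = PV/(RT) = (0.316 × 2.18e+03) / (0.08314 × 691.15)

n ≈ 12.0 mol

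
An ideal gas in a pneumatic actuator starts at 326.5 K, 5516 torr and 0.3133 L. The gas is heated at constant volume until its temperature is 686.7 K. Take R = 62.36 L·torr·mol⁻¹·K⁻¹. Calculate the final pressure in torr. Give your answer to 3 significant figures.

P₂ ≈ 1.16e+04 torr

V constant ⇒ P ∝ T: V₂ = V₁; P₂ = P₁·(T₂/T₁) = 1.160e+04 torr.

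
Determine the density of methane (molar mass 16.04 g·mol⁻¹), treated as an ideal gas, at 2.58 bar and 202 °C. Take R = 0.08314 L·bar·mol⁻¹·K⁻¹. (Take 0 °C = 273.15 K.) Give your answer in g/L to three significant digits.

ρ = PM/(RT) = (2.58 × 16.04) / (0.08314 × 475.1)

ρ ≈ 1.05 g/L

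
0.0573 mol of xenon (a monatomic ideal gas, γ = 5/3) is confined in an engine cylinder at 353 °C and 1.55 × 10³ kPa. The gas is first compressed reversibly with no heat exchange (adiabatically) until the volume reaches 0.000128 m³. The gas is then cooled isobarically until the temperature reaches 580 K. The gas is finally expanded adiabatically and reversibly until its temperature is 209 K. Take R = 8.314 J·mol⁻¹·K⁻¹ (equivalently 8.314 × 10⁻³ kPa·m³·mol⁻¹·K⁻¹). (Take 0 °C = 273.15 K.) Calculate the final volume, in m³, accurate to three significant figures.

V₄ ≈ 0.000418 m³

Convert: T₁ = 626.1 K.
From PV = nRT: V₁ = nRT₁/P₁ = 0.0001924 m³.
Reversible adiabatic, γ = 5/3: T₂ = T₁·(V₁/V₂)^(γ−1) = 821.8 K; P₂ = P₁·(V₁/V₂)^γ = 3058 kPa.
P constant ⇒ V ∝ T: P₃ = P₂; V₃ = V₂·(T₃/T₂) = 9.034e-05 m³.
Adiabatic (γ = 5/3), T V^(γ−1) and P V^γ constant: P₄ = P₃·(T₄/T₃)^(γ/(γ−1)) = 238.4 kPa; V₄ = V₃·(T₃/T₄)^(1/(γ−1)) = 0.0004177 m³.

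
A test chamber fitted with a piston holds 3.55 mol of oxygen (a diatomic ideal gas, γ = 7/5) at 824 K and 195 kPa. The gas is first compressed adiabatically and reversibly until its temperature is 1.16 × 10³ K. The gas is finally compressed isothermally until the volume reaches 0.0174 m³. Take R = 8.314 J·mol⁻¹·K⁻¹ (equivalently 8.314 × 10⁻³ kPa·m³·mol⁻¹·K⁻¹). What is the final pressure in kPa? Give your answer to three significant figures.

P₃ ≈ 1.97e+03 kPa

From PV = nRT: V₁ = nRT₁/P₁ = 0.1247 m³.
Adiabatic (γ = 7/5), T V^(γ−1) and P V^γ constant: P₂ = P₁·(T₂/T₁)^(γ/(γ−1)) = 645.5 kPa; V₂ = V₁·(T₁/T₂)^(1/(γ−1)) = 0.05304 m³.
Isothermal, so P V is constant: T₃ = T₂; P₃ = P₂·(V₂/V₃) = 1968 kPa.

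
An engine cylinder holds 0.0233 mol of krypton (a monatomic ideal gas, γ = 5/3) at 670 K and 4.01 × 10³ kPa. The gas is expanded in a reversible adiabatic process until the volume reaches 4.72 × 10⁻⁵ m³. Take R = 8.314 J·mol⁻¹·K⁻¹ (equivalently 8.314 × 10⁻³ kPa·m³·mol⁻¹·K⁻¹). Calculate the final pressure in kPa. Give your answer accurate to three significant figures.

P₂ ≈ 2.14e+03 kPa

From PV = nRT: V₁ = nRT₁/P₁ = 3.237e-05 m³.
Reversible adiabatic, γ = 5/3: T₂ = T₁·(V₁/V₂)^(γ−1) = 521.0 K; P₂ = P₁·(V₁/V₂)^γ = 2138 kPa.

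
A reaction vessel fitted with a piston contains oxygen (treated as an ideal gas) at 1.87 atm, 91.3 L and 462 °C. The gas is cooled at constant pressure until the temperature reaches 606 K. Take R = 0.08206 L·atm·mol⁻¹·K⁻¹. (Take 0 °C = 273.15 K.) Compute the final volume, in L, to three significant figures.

V₂ ≈ 75.3 L

Convert: T₁ = 735.1 K.
P constant ⇒ V ∝ T: P₂ = P₁; V₂ = V₁·(T₂/T₁) = 75.26 L.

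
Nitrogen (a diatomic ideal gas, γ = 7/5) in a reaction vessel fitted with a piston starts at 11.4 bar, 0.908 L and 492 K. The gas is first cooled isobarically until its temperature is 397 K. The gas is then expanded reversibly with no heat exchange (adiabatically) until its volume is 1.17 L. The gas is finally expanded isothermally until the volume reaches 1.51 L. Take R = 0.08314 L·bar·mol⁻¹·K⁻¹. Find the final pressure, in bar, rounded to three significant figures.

P₄ ≈ 4.59 bar

Isobaric, so V/T is constant: P₂ = P₁; V₂ = V₁·(T₂/T₁) = 0.7327 L.
Adiabatic (γ = 7/5), T V^(γ−1) and P V^γ constant: T₃ = T₂·(V₂/V₃)^(γ−1) = 329.2 K; P₃ = P₂·(V₂/V₃)^γ = 5.920 bar.
T constant ⇒ Boyle's law P V = const: T₄ = T₃; P₄ = P₃·(V₃/V₄) = 4.587 bar.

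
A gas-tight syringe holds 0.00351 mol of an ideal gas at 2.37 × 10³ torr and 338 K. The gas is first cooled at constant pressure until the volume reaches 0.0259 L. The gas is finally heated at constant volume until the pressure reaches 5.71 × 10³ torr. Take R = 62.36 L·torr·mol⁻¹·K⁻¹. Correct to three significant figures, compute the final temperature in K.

From PV = nRT: V₁ = nRT₁/P₁ = 0.03122 L.
Isobaric, so V/T is constant: P₂ = P₁; T₂ = T₁·(V₂/V₁) = 280.4 K.
V constant ⇒ P ∝ T: V₃ = V₂; T₃ = T₂·(P₃/P₂) = 675.7 K.

T₃ ≈ 676 K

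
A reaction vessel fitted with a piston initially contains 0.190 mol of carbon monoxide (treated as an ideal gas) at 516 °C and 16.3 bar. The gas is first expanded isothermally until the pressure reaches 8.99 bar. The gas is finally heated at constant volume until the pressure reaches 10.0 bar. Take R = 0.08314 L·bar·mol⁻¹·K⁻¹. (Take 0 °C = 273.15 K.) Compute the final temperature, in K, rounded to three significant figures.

T₃ ≈ 878 K

Convert: T₁ = 789.1 K.
From PV = nRT: V₁ = nRT₁/P₁ = 0.7648 L.
T constant ⇒ Boyle's law P V = const: T₂ = T₁; V₂ = V₁·(P₁/P₂) = 1.387 L.
V constant ⇒ P ∝ T: V₃ = V₂; T₃ = T₂·(P₃/P₂) = 877.8 K.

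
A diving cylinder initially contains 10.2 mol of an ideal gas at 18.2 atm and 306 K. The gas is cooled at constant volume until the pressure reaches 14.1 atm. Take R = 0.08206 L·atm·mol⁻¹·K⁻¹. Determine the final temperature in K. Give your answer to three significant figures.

T₂ ≈ 237 K

From PV = nRT: V₁ = nRT₁/P₁ = 14.07 L.
V constant ⇒ P ∝ T: V₂ = V₁; T₂ = T₁·(P₂/P₁) = 237.1 K.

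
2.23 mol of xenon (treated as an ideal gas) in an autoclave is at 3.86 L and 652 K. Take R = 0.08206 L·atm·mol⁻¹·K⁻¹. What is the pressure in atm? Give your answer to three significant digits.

PV = nRT ⇒ P = nRT/V = (2.23 × 0.08206 × 652) / 3.86

P ≈ 30.9 atm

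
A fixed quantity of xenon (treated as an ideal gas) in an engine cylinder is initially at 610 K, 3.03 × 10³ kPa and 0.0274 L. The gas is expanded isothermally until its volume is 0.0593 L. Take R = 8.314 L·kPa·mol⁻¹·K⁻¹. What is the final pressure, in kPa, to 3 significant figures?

P₂ ≈ 1.40e+03 kPa

T constant ⇒ Boyle's law P V = const: T₂ = T₁; P₂ = P₁·(V₁/V₂) = 1400 kPa.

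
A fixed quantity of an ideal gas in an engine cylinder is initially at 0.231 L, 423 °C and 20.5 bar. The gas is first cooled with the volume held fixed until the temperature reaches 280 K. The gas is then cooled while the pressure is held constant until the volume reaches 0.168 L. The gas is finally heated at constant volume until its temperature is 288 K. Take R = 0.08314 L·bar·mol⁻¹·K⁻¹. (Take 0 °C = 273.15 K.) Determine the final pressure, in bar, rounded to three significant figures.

P₄ ≈ 11.7 bar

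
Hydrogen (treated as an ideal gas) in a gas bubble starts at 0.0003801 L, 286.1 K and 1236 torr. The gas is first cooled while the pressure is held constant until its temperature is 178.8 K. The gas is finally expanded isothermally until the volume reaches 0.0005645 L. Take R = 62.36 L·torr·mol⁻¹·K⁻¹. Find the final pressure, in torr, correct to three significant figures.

P₃ ≈ 520 torr

Isobaric, so V/T is constant: P₂ = P₁; V₂ = V₁·(T₂/T₁) = 0.0002375 L.
Isothermal, so P V is constant: T₃ = T₂; P₃ = P₂·(V₂/V₃) = 520.1 torr.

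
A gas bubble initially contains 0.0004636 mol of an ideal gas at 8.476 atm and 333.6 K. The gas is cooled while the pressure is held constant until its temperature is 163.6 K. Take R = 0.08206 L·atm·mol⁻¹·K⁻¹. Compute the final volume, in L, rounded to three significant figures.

V₂ ≈ 0.000734 L

From PV = nRT: V₁ = nRT₁/P₁ = 0.001497 L.
Isobaric, so V/T is constant: P₂ = P₁; V₂ = V₁·(T₂/T₁) = 0.0007343 L.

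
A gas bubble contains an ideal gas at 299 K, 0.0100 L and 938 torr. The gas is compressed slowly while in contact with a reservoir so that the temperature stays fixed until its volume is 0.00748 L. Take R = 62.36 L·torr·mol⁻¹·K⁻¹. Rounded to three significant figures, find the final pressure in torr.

Isothermal, so P V is constant: T₂ = T₁; P₂ = P₁·(V₁/V₂) = 1254 torr.

P₂ ≈ 1.25e+03 torr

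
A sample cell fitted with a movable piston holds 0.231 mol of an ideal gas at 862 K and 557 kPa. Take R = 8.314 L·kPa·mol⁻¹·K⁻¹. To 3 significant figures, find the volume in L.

PV = nRT ⇒ V = nRT/P = (0.231 × 8.314 × 862) / 557

V ≈ 2.97 L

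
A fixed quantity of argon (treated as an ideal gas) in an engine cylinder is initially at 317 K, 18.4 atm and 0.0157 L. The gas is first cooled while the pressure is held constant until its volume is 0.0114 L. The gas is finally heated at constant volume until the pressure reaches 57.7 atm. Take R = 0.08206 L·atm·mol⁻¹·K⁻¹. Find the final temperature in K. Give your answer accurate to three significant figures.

T₃ ≈ 722 K

Isobaric, so V/T is constant: P₂ = P₁; T₂ = T₁·(V₂/V₁) = 230.2 K.
V constant ⇒ P ∝ T: V₃ = V₂; T₃ = T₂·(P₃/P₂) = 721.8 K.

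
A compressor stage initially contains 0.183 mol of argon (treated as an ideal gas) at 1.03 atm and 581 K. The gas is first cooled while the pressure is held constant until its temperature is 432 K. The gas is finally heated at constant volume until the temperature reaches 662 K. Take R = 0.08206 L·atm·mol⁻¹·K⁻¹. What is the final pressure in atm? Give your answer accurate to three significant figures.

P₃ ≈ 1.58 atm

From PV = nRT: V₁ = nRT₁/P₁ = 8.471 L.
P constant ⇒ V ∝ T: P₂ = P₁; V₂ = V₁·(T₂/T₁) = 6.298 L.
Isochoric, so P/T is constant: V₃ = V₂; P₃ = P₂·(T₃/T₂) = 1.578 atm.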